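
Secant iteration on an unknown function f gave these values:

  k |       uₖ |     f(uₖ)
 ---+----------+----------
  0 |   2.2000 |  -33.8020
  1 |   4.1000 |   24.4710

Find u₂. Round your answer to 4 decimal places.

3.3021

u₂ = 4.1000 − 24.4710·(4.1000 − 2.2000) / (24.4710 − (-33.8020))
   = 4.1000 − (46.494900)/(58.273000) = 3.302119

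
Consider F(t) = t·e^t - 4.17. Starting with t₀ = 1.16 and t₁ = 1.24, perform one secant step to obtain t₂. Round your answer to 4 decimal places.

1.2243

F(1.16) = -0.469677, F(1.24) = 0.114961
t₂ = 1.240000 − 0.114961·(1.240000 − 1.160000) / (0.114961 − (-0.469677)) = 1.240000 − (0.009197)/(0.584638) = 1.224269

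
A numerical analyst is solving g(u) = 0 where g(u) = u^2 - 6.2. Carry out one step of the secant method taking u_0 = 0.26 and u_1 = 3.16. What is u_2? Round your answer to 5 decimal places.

g(0.26) = -6.1324000, g(3.16) = 3.7856000
u_2 = 3.1600000 − 3.7856000·(3.1600000 − 0.2600000) / (3.7856000 − (-6.1324000)) = 3.1600000 − (10.9782400)/(9.9180000) = 2.0530994

2.05310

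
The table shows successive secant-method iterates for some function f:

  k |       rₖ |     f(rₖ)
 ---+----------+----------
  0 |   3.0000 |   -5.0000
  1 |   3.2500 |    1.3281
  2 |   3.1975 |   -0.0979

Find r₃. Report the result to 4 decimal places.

r₃ = 3.1975 − (-0.0979)·(3.1975 − 3.2500) / (-0.0979 − 1.3281)
   = 3.1975 − (0.005140)/(-1.426000) = 3.201104

3.2011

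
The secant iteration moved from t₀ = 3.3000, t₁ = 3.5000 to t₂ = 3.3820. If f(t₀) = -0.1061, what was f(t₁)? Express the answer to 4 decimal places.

The secant line through (3.3000, -0.1061) and (3.5000, f(t₁)) crosses zero at t₂ = 3.3820.
So (3.3000, -0.1061), (3.5000, f(t₁)), (3.3820, 0) are collinear:
f(t₁) = -0.1061 · (3.5000 − 3.3820) / (3.3000 − 3.3820) = -0.1061 · (0.118000)/(-0.082000) = 0.152680

0.1527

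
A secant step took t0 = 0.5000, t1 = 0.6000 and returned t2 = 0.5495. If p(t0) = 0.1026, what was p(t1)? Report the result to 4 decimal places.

The secant line through (0.5000, 0.1026) and (0.6000, p(t1)) crosses zero at t2 = 0.5495.
So (0.5000, 0.1026), (0.6000, p(t1)), (0.5495, 0) are collinear:
p(t1) = 0.1026 · (0.6000 − 0.5495) / (0.5000 − 0.5495) = 0.1026 · (0.050500)/(-0.049500) = -0.104673

-0.1047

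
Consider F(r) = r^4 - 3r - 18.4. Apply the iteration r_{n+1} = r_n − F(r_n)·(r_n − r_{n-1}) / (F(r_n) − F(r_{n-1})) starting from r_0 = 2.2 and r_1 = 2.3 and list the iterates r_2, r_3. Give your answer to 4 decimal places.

F(2.2) = -1.574400, F(2.3) = 2.684100
r_2 = 2.300000 − 2.684100·(2.300000 − 2.200000) / (2.684100 − (-1.574400)) = 2.300000 − (0.268410)/(4.258500) = 2.236971
F(2.236971) = -0.070514
r_3 = 2.236971 − (-0.070514)·(2.236971 − 2.300000) / (-0.070514 − 2.684100) = 2.236971 − (0.004444)/(-2.754614) = 2.238584

2.2370, 2.2386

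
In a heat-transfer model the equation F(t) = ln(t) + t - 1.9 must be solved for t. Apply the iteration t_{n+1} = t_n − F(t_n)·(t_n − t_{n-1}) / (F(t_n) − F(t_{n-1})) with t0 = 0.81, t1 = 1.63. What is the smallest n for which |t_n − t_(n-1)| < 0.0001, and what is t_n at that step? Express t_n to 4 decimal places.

F(0.81) = -1.300721, F(1.63) = 0.218580
t2 = 1.630000 − 0.218580·(0.820000)/(1.519301) = 1.512028;  |Δ| = 0.117972
F(1.512028) = 0.025479
t3 = 1.512028 − 0.025479·(-0.117972)/(-0.193101) = 1.496461;  |Δ| = 0.015566
F(1.496461) = -0.000435
t4 = 1.496461 − (-0.000435)·(-0.015566)/(-0.025914) = 1.496723;  |Δ| = 0.000261
F(1.496723) = 0.000001
t5 = 1.496723 − 0.000001·(0.000261)/(0.000436) = 1.496722;  |Δ| = 0.000001
|t5 − t4| = 0.000001 < 0.0001

n = 5, t_n = 1.4967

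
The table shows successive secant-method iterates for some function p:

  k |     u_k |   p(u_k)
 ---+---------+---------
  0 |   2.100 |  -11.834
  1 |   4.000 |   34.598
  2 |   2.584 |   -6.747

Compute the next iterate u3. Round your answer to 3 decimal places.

2.815

u3 = 2.584 − (-6.747)·(2.584 − 4.000) / (-6.747 − 34.598)
   = 2.584 − (9.55375)/(-41.34500) = 2.81507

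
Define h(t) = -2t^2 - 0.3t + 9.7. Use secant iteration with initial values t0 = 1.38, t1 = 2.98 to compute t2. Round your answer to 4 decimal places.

1.9872

h(1.38) = 5.477200, h(2.98) = -8.954800
t2 = 2.980000 − (-8.954800)·(2.980000 − 1.380000) / (-8.954800 − 5.477200) = 2.980000 − (-14.327680)/(-14.432000) = 1.987228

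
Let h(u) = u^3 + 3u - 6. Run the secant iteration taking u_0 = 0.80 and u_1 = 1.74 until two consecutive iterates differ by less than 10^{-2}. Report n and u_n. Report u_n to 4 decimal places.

n = 5, u_n = 1.2879

h(0.80) = -3.088000, h(1.74) = 4.488024
u_2 = 1.740000 − 4.488024·(0.940000)/(7.576024) = 1.183146;  |Δ| = 0.556854
h(1.183146) = -0.794357
u_3 = 1.183146 − (-0.794357)·(-0.556854)/(-5.282381) = 1.266885;  |Δ| = 0.083739
h(1.266885) = -0.166001
u_4 = 1.266885 − (-0.166001)·(0.083739)/(0.628355) = 1.289007;  |Δ| = 0.022122
h(1.289007) = 0.008757
u_5 = 1.289007 − 0.008757·(0.022122)/(0.174758) = 1.287899;  |Δ| = 0.001108
|u_5 − u_4| = 0.001108 < 10^{-2}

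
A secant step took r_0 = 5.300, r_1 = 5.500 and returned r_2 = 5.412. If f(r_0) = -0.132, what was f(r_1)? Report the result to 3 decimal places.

The secant line through (5.300, -0.132) and (5.500, f(r_1)) crosses zero at r_2 = 5.412.
So (5.300, -0.132), (5.500, f(r_1)), (5.412, 0) are collinear:
f(r_1) = -0.132 · (5.500 − 5.412) / (5.300 − 5.412) = -0.132 · (0.08800)/(-0.11200) = 0.10371

0.104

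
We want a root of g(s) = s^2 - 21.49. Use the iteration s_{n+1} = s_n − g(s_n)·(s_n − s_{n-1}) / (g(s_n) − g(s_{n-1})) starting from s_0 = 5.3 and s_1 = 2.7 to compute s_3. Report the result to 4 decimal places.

g(5.3) = 6.600000, g(2.7) = -14.200000
s_2 = 2.700000 − (-14.200000)·(2.700000 − 5.300000) / (-14.200000 − 6.600000) = 2.700000 − (36.920000)/(-20.800000) = 4.475000
g(4.475000) = -1.464375
s_3 = 4.475000 − (-1.464375)·(4.475000 − 2.700000) / (-1.464375 − (-14.200000)) = 4.475000 − (-2.599266)/(12.735625) = 4.679094

4.6791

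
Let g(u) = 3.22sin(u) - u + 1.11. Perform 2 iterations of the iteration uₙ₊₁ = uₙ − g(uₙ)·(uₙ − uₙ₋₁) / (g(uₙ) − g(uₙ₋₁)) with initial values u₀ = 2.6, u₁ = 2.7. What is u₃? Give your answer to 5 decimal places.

2.64476

g(2.6) = 0.1699144, g(2.7) = -0.2138368
u₂ = 2.7000000 − (-0.2138368)·(2.7000000 − 2.6000000) / (-0.2138368 − 0.1699144) = 2.7000000 − (-0.0213837)/(-0.3837512) = 2.6442772
g(2.6442772) = 0.0018813
u₃ = 2.6442772 − 0.0018813·(2.6442772 − 2.7000000) / (0.0018813 − (-0.2138368)) = 2.6442772 − (-0.0001048)/(0.2157181) = 2.6447632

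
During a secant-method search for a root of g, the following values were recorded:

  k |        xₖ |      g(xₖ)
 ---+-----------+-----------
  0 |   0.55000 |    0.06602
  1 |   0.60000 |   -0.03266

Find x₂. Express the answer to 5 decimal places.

x₂ = 0.60000 − (-0.03266)·(0.60000 − 0.55000) / (-0.03266 − 0.06602)
   = 0.60000 − (-0.0016330)/(-0.0986800) = 0.5834516

0.58345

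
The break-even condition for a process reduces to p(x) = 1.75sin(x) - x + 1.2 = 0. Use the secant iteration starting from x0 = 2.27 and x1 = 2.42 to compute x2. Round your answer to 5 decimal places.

2.39121

p(2.27) = 0.2693712, p(2.42) = -0.0639829
x2 = 2.4200000 − (-0.0639829)·(2.4200000 − 2.2700000) / (-0.0639829 − 0.2693712) = 2.4200000 − (-0.0095974)/(-0.3333541) = 2.3912095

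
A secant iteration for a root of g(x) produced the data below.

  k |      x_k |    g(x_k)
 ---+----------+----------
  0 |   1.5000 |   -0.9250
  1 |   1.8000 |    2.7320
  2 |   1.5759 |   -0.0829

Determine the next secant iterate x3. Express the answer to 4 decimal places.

x3 = 1.5759 − (-0.0829)·(1.5759 − 1.8000) / (-0.0829 − 2.7320)
   = 1.5759 − (0.018578)/(-2.814900) = 1.582500

1.5825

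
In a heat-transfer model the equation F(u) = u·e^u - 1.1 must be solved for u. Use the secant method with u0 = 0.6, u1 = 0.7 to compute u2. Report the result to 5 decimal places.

0.60213

F(0.6) = -0.0067287, F(0.7) = 0.3096269
u2 = 0.7000000 − 0.3096269·(0.7000000 − 0.6000000) / (0.3096269 − (-0.0067287)) = 0.7000000 − (0.0309627)/(0.3163556) = 0.6021269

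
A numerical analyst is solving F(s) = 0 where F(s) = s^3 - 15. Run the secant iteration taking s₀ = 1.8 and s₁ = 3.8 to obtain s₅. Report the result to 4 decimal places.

F(1.8) = -9.168000, F(3.8) = 39.872000
s₂ = 3.800000 − 39.872000·(3.800000 − 1.800000) / (39.872000 − (-9.168000)) = 3.800000 − (79.744000)/(49.040000) = 2.173899
F(2.173899) = -4.726510
s₃ = 2.173899 − (-4.726510)·(2.173899 − 3.800000) / (-4.726510 − 39.872000) = 2.173899 − (7.685783)/(-44.598510) = 2.346232
F(2.346232) = -2.084458
s₄ = 2.346232 − (-2.084458)·(2.346232 − 2.173899) / (-2.084458 − (-4.726510)) = 2.346232 − (-0.359220)/(2.642052) = 2.482194
F(2.482194) = 0.293514
s₅ = 2.482194 − 0.293514·(2.482194 − 2.346232) / (0.293514 − (-2.084458)) = 2.482194 − (0.039907)/(2.377972) = 2.465412

2.4654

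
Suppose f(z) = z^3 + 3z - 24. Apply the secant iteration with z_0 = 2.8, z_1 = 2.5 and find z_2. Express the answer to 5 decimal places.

2.53632

f(2.8) = 6.3520000, f(2.5) = -0.8750000
z_2 = 2.5000000 − (-0.8750000)·(2.5000000 − 2.8000000) / (-0.8750000 − 6.3520000) = 2.5000000 − (0.2625000)/(-7.2270000) = 2.5363221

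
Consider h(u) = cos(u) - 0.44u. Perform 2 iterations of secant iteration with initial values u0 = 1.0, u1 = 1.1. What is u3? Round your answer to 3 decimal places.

h(1.0) = 0.10030, h(1.1) = -0.03040
u2 = 1.10000 − (-0.03040)·(1.10000 − 1.00000) / (-0.03040 − 0.10030) = 1.10000 − (-0.00304)/(-0.13071) = 1.07674
h(1.07674) = 0.00044
u3 = 1.07674 − 0.00044·(1.07674 − 1.10000) / (0.00044 − (-0.03040)) = 1.07674 − (-0.00001)/(0.03084) = 1.07707

1.077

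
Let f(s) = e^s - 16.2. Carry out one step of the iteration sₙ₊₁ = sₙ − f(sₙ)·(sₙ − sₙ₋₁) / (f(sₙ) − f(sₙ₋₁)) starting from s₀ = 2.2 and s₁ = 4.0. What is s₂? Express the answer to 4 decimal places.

2.4834

f(2.2) = -7.174987, f(4.0) = 38.398150
s₂ = 4.000000 − 38.398150·(4.000000 − 2.200000) / (38.398150 − (-7.174987)) = 4.000000 − (69.116670)/(45.573137) = 2.483390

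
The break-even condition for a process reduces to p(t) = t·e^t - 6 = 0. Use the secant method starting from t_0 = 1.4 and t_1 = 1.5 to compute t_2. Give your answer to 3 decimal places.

1.431

p(1.4) = -0.32272, p(1.5) = 0.72253
t_2 = 1.50000 − 0.72253·(1.50000 − 1.40000) / (0.72253 − (-0.32272)) = 1.50000 − (0.07225)/(1.04525) = 1.43087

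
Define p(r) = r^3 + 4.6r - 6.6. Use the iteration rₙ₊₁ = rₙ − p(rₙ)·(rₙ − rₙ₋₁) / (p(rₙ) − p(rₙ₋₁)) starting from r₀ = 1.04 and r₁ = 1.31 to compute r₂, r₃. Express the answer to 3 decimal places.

1.119, 1.125

p(1.04) = -0.69114, p(1.31) = 1.67409
r₂ = 1.31000 − 1.67409·(1.31000 − 1.04000) / (1.67409 − (-0.69114)) = 1.31000 − (0.45200)/(2.36523) = 1.11890
p(1.11890) = -0.05230
r₃ = 1.11890 − (-0.05230)·(1.11890 − 1.31000) / (-0.05230 − 1.67409) = 1.11890 − (0.01000)/(-1.72639) = 1.12469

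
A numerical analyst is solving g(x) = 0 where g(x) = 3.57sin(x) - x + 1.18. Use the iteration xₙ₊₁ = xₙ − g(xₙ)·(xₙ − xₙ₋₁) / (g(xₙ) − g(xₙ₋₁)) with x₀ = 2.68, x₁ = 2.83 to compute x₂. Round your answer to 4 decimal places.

g(2.68) = 0.089987, g(2.83) = -0.555527
x₂ = 2.830000 − (-0.555527)·(2.830000 − 2.680000) / (-0.555527 − 0.089987) = 2.830000 − (-0.083329)/(-0.645515) = 2.700911

2.7009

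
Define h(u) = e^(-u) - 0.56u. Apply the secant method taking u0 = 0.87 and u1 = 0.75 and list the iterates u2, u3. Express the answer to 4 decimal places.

0.8021, 0.8013

h(0.87) = -0.068248, h(0.75) = 0.052367
u2 = 0.750000 − 0.052367·(0.750000 − 0.870000) / (0.052367 − (-0.068248)) = 0.750000 − (-0.006284)/(0.120615) = 0.802100
h(0.802100) = -0.000789
u3 = 0.802100 − (-0.000789)·(0.802100 − 0.750000) / (-0.000789 − 0.052367) = 0.802100 − (-0.000041)/(-0.053156) = 0.801326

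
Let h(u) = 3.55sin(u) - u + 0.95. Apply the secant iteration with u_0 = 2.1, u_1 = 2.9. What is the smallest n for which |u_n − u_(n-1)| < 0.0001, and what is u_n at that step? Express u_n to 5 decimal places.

h(2.1) = 1.9143933, h(2.9) = -1.1006649
u_2 = 2.9000000 − (-1.1006649)·(0.8000000)/(-3.0150581) = 2.6079552;  |Δ| = 0.2920448
h(2.6079552) = 0.1478175
u_3 = 2.6079552 − 0.1478175·(-0.2920448)/(1.2484823) = 2.6425327;  |Δ| = 0.0345774
h(2.6425327) = 0.0064987
u_4 = 2.6425327 − 0.0064987·(0.0345774)/(-0.1413188) = 2.6441228;  |Δ| = 0.0015901
h(2.6441228) = -0.0000498
u_5 = 2.6441228 − (-0.0000498)·(0.0015901)/(-0.0065485) = 2.6441106;  |Δ| = 0.0000121
|u_5 − u_4| = 0.0000121 < 0.0001

n = 5, u_n = 2.64411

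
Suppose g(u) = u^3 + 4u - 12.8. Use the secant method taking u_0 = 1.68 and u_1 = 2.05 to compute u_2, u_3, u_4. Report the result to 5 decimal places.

1.77250, 1.78193, 1.78298

g(1.68) = -1.3383680, g(2.05) = 4.0151250
u_2 = 2.0500000 − 4.0151250·(2.0500000 − 1.6800000) / (4.0151250 − (-1.3383680)) = 2.0500000 − (1.4855962)/(5.3534930) = 1.7724996
g(1.7724996) = -0.1412419
u_3 = 1.7724996 − (-0.1412419)·(1.7724996 − 2.0500000) / (-0.1412419 − 4.0151250) = 1.7724996 − (0.0391947)/(-4.1563669) = 1.7819297
g(1.7819297) = -0.0141675
u_4 = 1.7819297 − (-0.0141675)·(1.7819297 − 1.7724996) / (-0.0141675 − (-0.1412419)) = 1.7819297 − (-0.0001336)/(0.1270744) = 1.7829810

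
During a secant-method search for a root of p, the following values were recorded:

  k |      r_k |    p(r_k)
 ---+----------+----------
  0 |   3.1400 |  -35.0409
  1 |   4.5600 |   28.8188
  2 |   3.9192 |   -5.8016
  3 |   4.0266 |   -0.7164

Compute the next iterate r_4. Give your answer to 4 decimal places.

4.0417

r_4 = 4.0266 − (-0.7164)·(4.0266 − 3.9192) / (-0.7164 − (-5.8016))
   = 4.0266 − (-0.076941)/(5.085200) = 4.041730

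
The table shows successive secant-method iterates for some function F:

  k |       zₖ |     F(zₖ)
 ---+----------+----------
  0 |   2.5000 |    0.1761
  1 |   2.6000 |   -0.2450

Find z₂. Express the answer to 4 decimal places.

2.5418

z₂ = 2.6000 − (-0.2450)·(2.6000 − 2.5000) / (-0.2450 − 0.1761)
   = 2.6000 − (-0.024500)/(-0.421100) = 2.541819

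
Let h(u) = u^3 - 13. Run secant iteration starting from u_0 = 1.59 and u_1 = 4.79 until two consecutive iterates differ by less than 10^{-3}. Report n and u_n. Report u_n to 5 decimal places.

h(1.59) = -8.9803210, h(4.79) = 96.9022390
u_2 = 4.7900000 − 96.9022390·(3.2000000)/(105.8825600) = 1.8614047;  |Δ| = 2.9285953
h(1.8614047) = -6.5505536
u_3 = 1.8614047 − (-6.5505536)·(-2.9285953)/(-103.4527926) = 2.0468412;  |Δ| = 0.1854365
h(2.0468412) = -4.4246383
u_4 = 2.0468412 − (-4.4246383)·(0.1854365)/(2.1259153) = 2.4327876;  |Δ| = 0.3859464
h(2.4327876) = 1.3983446
u_5 = 2.4327876 − 1.3983446·(0.3859464)/(5.8229829) = 2.3401055;  |Δ| = 0.0926821
h(2.3401055) = -0.1853627
u_6 = 2.3401055 − (-0.1853627)·(-0.0926821)/(-1.5837073) = 2.3509533;  |Δ| = 0.0108478
h(2.3509533) = -0.0063240
u_7 = 2.3509533 − (-0.0063240)·(0.0108478)/(0.1790387) = 2.3513365;  |Δ| = 0.0003832
|u_7 − u_6| = 0.0003832 < 10^{-3}

n = 7, u_n = 2.35134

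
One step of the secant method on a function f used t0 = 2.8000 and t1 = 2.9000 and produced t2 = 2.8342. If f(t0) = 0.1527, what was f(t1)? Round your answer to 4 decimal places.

-0.2938

The secant line through (2.8000, 0.1527) and (2.9000, f(t1)) crosses zero at t2 = 2.8342.
So (2.8000, 0.1527), (2.9000, f(t1)), (2.8342, 0) are collinear:
f(t1) = 0.1527 · (2.9000 − 2.8342) / (2.8000 − 2.8342) = 0.1527 · (0.065800)/(-0.034200) = -0.293791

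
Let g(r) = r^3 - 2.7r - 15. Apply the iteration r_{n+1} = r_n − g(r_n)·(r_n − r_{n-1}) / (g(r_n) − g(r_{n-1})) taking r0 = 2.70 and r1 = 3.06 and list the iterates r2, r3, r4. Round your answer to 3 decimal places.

g(2.70) = -2.60700, g(3.06) = 5.39062
r2 = 3.06000 − 5.39062·(3.06000 − 2.70000) / (5.39062 − (-2.60700)) = 3.06000 − (1.94062)/(7.99762) = 2.81735
g(2.81735) = -0.24424
r3 = 2.81735 − (-0.24424)·(2.81735 − 3.06000) / (-0.24424 − 5.39062) = 2.81735 − (0.05926)/(-5.63486) = 2.82787
g(2.82787) = -0.02125
r4 = 2.82787 − (-0.02125)·(2.82787 − 2.81735) / (-0.02125 − (-0.24424)) = 2.82787 − (-0.00022)/(0.22299) = 2.82887

2.817, 2.828, 2.829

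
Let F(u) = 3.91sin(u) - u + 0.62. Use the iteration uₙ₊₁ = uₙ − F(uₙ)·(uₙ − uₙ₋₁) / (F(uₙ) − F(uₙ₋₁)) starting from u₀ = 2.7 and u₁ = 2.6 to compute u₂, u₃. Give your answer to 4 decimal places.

F(2.7) = -0.408945, F(2.6) = 0.035610
u₂ = 2.600000 − 0.035610·(2.600000 − 2.700000) / (0.035610 − (-0.408945)) = 2.600000 − (-0.003561)/(0.444555) = 2.608010
F(2.608010) = 0.000698
u₃ = 2.608010 − 0.000698·(2.608010 − 2.600000) / (0.000698 − 0.035610) = 2.608010 − (0.000006)/(-0.034913) = 2.608170

2.6080, 2.6082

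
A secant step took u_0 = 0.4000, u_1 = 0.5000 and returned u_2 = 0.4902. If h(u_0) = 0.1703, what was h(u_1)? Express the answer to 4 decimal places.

The secant line through (0.4000, 0.1703) and (0.5000, h(u_1)) crosses zero at u_2 = 0.4902.
So (0.4000, 0.1703), (0.5000, h(u_1)), (0.4902, 0) are collinear:
h(u_1) = 0.1703 · (0.5000 − 0.4902) / (0.4000 − 0.4902) = 0.1703 · (0.009800)/(-0.090200) = -0.018503

-0.0185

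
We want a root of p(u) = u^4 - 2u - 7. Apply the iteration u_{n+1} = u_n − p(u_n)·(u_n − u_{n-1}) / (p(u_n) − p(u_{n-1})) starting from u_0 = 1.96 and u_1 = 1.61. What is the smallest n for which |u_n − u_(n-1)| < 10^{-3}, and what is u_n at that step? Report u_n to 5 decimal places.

n = 5, u_n = 1.80478

p(1.96) = 3.8378906, p(1.61) = -3.5010176
u_2 = 1.6100000 − (-3.5010176)·(-0.3500000)/(-7.3389081) = 1.7769671;  |Δ| = 0.1669671
p(1.7769671) = -0.5834203
u_3 = 1.7769671 − (-0.5834203)·(0.1669671)/(2.9175973) = 1.8103548;  |Δ| = 0.0333877
p(1.8103548) = 0.1205404
u_4 = 1.8103548 − 0.1205404·(0.0333877)/(0.7039608) = 1.8046378;  |Δ| = 0.0057170
p(1.8046378) = -0.0030662
u_5 = 1.8046378 − (-0.0030662)·(-0.0057170)/(-0.1236066) = 1.8047796;  |Δ| = 0.0001418
|u_5 − u_4| = 0.0001418 < 10^{-3}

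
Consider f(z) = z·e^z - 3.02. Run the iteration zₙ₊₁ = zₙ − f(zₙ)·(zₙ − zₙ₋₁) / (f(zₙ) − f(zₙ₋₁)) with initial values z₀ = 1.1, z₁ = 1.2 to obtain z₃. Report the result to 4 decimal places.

f(1.1) = 0.284583, f(1.2) = 0.964140
z₂ = 1.200000 − 0.964140·(1.200000 − 1.100000) / (0.964140 − 0.284583) = 1.200000 − (0.096414)/(0.679558) = 1.058122
f(1.058122) = 0.028405
z₃ = 1.058122 − 0.028405·(1.058122 − 1.200000) / (0.028405 − 0.964140) = 1.058122 − (-0.004030)/(-0.935736) = 1.053816

1.0538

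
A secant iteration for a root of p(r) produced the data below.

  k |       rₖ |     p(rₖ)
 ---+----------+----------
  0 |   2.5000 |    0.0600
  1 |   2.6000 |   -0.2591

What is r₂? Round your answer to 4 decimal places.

r₂ = 2.6000 − (-0.2591)·(2.6000 − 2.5000) / (-0.2591 − 0.0600)
   = 2.6000 − (-0.025910)/(-0.319100) = 2.518803

2.5188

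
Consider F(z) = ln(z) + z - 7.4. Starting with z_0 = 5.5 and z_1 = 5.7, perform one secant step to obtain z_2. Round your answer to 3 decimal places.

F(5.5) = -0.19525, F(5.7) = 0.04047
z_2 = 5.70000 − 0.04047·(5.70000 − 5.50000) / (0.04047 − (-0.19525)) = 5.70000 − (0.00809)/(0.23572) = 5.66567

5.666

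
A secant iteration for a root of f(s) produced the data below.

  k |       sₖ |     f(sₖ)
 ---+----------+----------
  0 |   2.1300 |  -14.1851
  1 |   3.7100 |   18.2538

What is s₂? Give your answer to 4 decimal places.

2.8209

s₂ = 3.7100 − 18.2538·(3.7100 − 2.1300) / (18.2538 − (-14.1851))
   = 3.7100 − (28.841004)/(32.438900) = 2.820913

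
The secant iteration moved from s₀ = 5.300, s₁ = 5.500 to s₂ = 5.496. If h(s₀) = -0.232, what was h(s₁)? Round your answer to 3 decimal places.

The secant line through (5.300, -0.232) and (5.500, h(s₁)) crosses zero at s₂ = 5.496.
So (5.300, -0.232), (5.500, h(s₁)), (5.496, 0) are collinear:
h(s₁) = -0.232 · (5.500 − 5.496) / (5.300 − 5.496) = -0.232 · (0.00400)/(-0.19600) = 0.00473

0.005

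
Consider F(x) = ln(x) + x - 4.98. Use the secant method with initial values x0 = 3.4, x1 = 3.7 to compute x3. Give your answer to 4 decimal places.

3.6777

F(3.4) = -0.356225, F(3.7) = 0.028333
x2 = 3.700000 − 0.028333·(3.700000 − 3.400000) / (0.028333 − (-0.356225)) = 3.700000 − (0.008500)/(0.384557) = 3.677897
F(3.677897) = 0.000238
x3 = 3.677897 − 0.000238·(3.677897 − 3.700000) / (0.000238 − 0.028333) = 3.677897 − (-0.000005)/(-0.028095) = 3.677710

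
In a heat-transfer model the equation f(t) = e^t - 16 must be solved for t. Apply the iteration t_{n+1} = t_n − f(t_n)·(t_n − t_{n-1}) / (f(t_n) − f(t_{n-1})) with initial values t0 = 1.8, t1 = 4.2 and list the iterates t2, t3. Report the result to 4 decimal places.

2.1938, 2.4382

f(1.8) = -9.950353, f(4.2) = 50.686331
t2 = 4.200000 − 50.686331·(4.200000 − 1.800000) / (50.686331 − (-9.950353)) = 4.200000 − (121.647194)/(60.636684) = 2.193835
f(2.193835) = -7.030455
t3 = 2.193835 − (-7.030455)·(2.193835 − 4.200000) / (-7.030455 − 50.686331) = 2.193835 − (14.104253)/(-57.716786) = 2.438205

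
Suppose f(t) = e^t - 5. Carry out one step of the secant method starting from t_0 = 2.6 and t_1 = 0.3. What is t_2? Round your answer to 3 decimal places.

0.993

f(2.6) = 8.46374, f(0.3) = -3.65014
t_2 = 0.30000 − (-3.65014)·(0.30000 − 2.60000) / (-3.65014 − 8.46374) = 0.30000 − (8.39532)/(-12.11388) = 0.99303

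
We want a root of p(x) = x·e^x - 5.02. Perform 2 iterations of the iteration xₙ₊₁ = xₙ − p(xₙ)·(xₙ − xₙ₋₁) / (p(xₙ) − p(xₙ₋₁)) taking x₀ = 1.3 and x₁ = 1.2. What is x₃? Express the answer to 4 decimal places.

1.3287

p(1.3) = -0.249914, p(1.2) = -1.035860
x₂ = 1.200000 − (-1.035860)·(1.200000 − 1.300000) / (-1.035860 − (-0.249914)) = 1.200000 − (0.103586)/(-0.785945) = 1.331798
p(1.331798) = 0.024648
x₃ = 1.331798 − 0.024648·(1.331798 − 1.200000) / (0.024648 − (-1.035860)) = 1.331798 − (0.003248)/(1.060507) = 1.328735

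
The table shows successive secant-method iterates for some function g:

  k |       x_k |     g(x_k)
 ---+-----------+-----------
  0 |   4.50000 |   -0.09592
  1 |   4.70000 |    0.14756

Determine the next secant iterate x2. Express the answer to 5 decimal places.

x2 = 4.70000 − 0.14756·(4.70000 − 4.50000) / (0.14756 − (-0.09592))
   = 4.70000 − (0.0295120)/(0.2434800) = 4.5787909

4.57879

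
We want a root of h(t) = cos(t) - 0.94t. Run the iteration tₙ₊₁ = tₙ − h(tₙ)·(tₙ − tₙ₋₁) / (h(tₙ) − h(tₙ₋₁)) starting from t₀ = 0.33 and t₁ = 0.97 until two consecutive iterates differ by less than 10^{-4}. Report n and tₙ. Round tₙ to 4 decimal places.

h(0.33) = 0.635842, h(0.97) = -0.346500
t₂ = 0.970000 − (-0.346500)·(0.640000)/(-0.982343) = 0.744254;  |Δ| = 0.225746
h(0.744254) = 0.035995
t₃ = 0.744254 − 0.035995·(-0.225746)/(0.382496) = 0.765498;  |Δ| = 0.021244
h(0.765498) = 0.001470
t₄ = 0.765498 − 0.001470·(0.021244)/(-0.034526) = 0.766402;  |Δ| = 0.000904
h(0.766402) = -0.000007
t₅ = 0.766402 − (-0.000007)·(0.000904)/(-0.001477) = 0.766398;  |Δ| = 0.000004
|t₅ − t₄| = 0.000004 < 10^{-4}

n = 5, tₙ = 0.7664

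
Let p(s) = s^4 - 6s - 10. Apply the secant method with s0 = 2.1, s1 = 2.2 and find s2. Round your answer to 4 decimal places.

2.1933

p(2.1) = -3.151900, p(2.2) = 0.225600
s2 = 2.200000 − 0.225600·(2.200000 − 2.100000) / (0.225600 − (-3.151900)) = 2.200000 − (0.022560)/(3.377500) = 2.193321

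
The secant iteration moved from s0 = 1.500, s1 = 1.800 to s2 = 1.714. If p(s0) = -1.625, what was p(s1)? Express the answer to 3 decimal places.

0.653

The secant line through (1.500, -1.625) and (1.800, p(s1)) crosses zero at s2 = 1.714.
So (1.500, -1.625), (1.800, p(s1)), (1.714, 0) are collinear:
p(s1) = -1.625 · (1.800 − 1.714) / (1.500 − 1.714) = -1.625 · (0.08600)/(-0.21400) = 0.65304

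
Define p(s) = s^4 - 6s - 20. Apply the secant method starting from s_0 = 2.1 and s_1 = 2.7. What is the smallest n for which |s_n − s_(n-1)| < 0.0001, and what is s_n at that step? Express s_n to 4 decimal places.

n = 6, s_n = 2.4244

p(2.1) = -13.151900, p(2.7) = 16.944100
s_2 = 2.700000 − 16.944100·(0.600000)/(30.096000) = 2.362199;  |Δ| = 0.337801
p(2.362199) = -3.036973
s_3 = 2.362199 − (-3.036973)·(-0.337801)/(-19.981073) = 2.413542;  |Δ| = 0.051343
p(2.413542) = -0.548463
s_4 = 2.413542 − (-0.548463)·(0.051343)/(2.488510) = 2.424858;  |Δ| = 0.011316
p(2.424858) = 0.024510
s_5 = 2.424858 − 0.024510·(0.011316)/(0.572972) = 2.424374;  |Δ| = 0.000484
p(2.424374) = -0.000184
s_6 = 2.424374 − (-0.000184)·(-0.000484)/(-0.024694) = 2.424378;  |Δ| = 0.000004
|s_6 − s_5| = 0.000004 < 0.0001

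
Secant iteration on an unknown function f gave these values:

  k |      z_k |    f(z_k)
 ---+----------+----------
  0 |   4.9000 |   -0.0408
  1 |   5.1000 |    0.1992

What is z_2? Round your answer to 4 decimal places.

4.9340

z_2 = 5.1000 − 0.1992·(5.1000 − 4.9000) / (0.1992 − (-0.0408))
   = 5.1000 − (0.039840)/(0.240000) = 4.934000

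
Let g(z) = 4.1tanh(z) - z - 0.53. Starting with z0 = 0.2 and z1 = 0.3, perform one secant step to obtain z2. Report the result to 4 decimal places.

0.1722

g(0.2) = 0.079239, g(0.3) = 0.364382
z2 = 0.300000 − 0.364382·(0.300000 − 0.200000) / (0.364382 − 0.079239) = 0.300000 − (0.036438)/(0.285143) = 0.172211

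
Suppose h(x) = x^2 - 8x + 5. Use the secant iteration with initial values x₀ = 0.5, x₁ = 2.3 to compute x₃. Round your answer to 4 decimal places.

h(0.5) = 1.250000, h(2.3) = -8.110000
x₂ = 2.300000 − (-8.110000)·(2.300000 − 0.500000) / (-8.110000 − 1.250000) = 2.300000 − (-14.598000)/(-9.360000) = 0.740385
h(0.740385) = -0.374908
x₃ = 0.740385 − (-0.374908)·(0.740385 − 2.300000) / (-0.374908 − (-8.110000)) = 0.740385 − (0.584712)/(7.735092) = 0.664793

0.6648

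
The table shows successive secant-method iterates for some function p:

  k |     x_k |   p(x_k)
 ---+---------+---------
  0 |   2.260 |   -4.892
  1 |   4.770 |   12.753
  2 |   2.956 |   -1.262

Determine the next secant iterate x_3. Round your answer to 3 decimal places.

x_3 = 2.956 − (-1.262)·(2.956 − 4.770) / (-1.262 − 12.753)
   = 2.956 − (2.28927)/(-14.01500) = 3.11934

3.119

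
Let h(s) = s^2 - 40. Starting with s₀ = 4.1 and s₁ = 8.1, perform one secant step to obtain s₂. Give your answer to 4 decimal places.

h(4.1) = -23.190000, h(8.1) = 25.610000
s₂ = 8.100000 − 25.610000·(8.100000 − 4.100000) / (25.610000 − (-23.190000)) = 8.100000 − (102.440000)/(48.800000) = 6.000820

6.0008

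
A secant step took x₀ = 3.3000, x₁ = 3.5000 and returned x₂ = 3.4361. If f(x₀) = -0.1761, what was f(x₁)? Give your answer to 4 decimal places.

0.0827

The secant line through (3.3000, -0.1761) and (3.5000, f(x₁)) crosses zero at x₂ = 3.4361.
So (3.3000, -0.1761), (3.5000, f(x₁)), (3.4361, 0) are collinear:
f(x₁) = -0.1761 · (3.5000 − 3.4361) / (3.3000 − 3.4361) = -0.1761 · (0.063900)/(-0.136100) = 0.082680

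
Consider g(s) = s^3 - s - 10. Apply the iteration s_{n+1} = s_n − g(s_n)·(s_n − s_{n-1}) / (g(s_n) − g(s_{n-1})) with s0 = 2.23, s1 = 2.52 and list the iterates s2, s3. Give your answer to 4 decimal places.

g(2.23) = -1.140433, g(2.52) = 3.483008
s2 = 2.520000 − 3.483008·(2.520000 − 2.230000) / (3.483008 − (-1.140433)) = 2.520000 − (1.010072)/(4.623441) = 2.301532
g(2.301532) = -0.110198
s3 = 2.301532 − (-0.110198)·(2.301532 − 2.520000) / (-0.110198 − 3.483008) = 2.301532 − (0.024075)/(-3.593206) = 2.308232

2.3015, 2.3082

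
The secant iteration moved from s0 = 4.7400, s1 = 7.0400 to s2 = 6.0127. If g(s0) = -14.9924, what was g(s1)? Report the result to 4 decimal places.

The secant line through (4.7400, -14.9924) and (7.0400, g(s1)) crosses zero at s2 = 6.0127.
So (4.7400, -14.9924), (7.0400, g(s1)), (6.0127, 0) are collinear:
g(s1) = -14.9924 · (7.0400 − 6.0127) / (4.7400 − 6.0127) = -14.9924 · (1.027300)/(-1.272700) = 12.101589

12.1016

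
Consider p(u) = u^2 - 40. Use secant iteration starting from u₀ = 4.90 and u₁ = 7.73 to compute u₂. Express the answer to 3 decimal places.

6.166

p(4.90) = -15.99000, p(7.73) = 19.75290
u₂ = 7.73000 − 19.75290·(7.73000 − 4.90000) / (19.75290 − (-15.99000)) = 7.73000 − (55.90071)/(35.74290) = 6.16603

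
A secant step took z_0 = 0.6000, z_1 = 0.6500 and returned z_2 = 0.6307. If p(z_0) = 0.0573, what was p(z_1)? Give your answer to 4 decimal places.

-0.0360

The secant line through (0.6000, 0.0573) and (0.6500, p(z_1)) crosses zero at z_2 = 0.6307.
So (0.6000, 0.0573), (0.6500, p(z_1)), (0.6307, 0) are collinear:
p(z_1) = 0.0573 · (0.6500 − 0.6307) / (0.6000 − 0.6307) = 0.0573 · (0.019300)/(-0.030700) = -0.036022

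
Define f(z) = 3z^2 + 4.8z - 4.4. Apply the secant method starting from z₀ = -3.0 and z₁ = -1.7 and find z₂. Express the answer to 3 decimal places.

f(-3.0) = 8.20000, f(-1.7) = -3.89000
z₂ = -1.70000 − (-3.89000)·(-1.70000 − (-3.00000)) / (-3.89000 − 8.20000) = -1.70000 − (-5.05700)/(-12.09000) = -2.11828

-2.118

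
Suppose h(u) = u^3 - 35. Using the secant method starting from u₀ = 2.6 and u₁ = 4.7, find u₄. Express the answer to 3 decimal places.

3.278

h(2.6) = -17.42400, h(4.7) = 68.82300
u₂ = 4.70000 − 68.82300·(4.70000 − 2.60000) / (68.82300 − (-17.42400)) = 4.70000 − (144.52830)/(86.24700) = 3.02425
h(3.02425) = -7.33991
u₃ = 3.02425 − (-7.33991)·(3.02425 − 4.70000) / (-7.33991 − 68.82300) = 3.02425 − (12.29984)/(-76.16291) = 3.18575
h(3.18575) = -2.66796
u₄ = 3.18575 − (-2.66796)·(3.18575 − 3.02425) / (-2.66796 − (-7.33991)) = 3.18575 − (-0.43086)/(4.67195) = 3.27797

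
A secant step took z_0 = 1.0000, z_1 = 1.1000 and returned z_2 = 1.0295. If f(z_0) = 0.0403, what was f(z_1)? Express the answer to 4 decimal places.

The secant line through (1.0000, 0.0403) and (1.1000, f(z_1)) crosses zero at z_2 = 1.0295.
So (1.0000, 0.0403), (1.1000, f(z_1)), (1.0295, 0) are collinear:
f(z_1) = 0.0403 · (1.1000 − 1.0295) / (1.0000 − 1.0295) = 0.0403 · (0.070500)/(-0.029500) = -0.096310

-0.0963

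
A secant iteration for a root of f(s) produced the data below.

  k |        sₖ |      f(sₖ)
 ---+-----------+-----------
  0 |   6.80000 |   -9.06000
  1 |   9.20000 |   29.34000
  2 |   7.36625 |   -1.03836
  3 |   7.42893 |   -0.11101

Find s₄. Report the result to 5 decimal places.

7.43643

s₄ = 7.42893 − (-0.11101)·(7.42893 − 7.36625) / (-0.11101 − (-1.03836))
   = 7.42893 − (-0.0069581)/(0.9273500) = 7.4364332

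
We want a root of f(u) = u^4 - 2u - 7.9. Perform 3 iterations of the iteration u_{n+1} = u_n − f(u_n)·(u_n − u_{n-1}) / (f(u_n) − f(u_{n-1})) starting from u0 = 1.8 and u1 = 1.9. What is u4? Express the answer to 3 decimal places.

f(1.8) = -1.00240, f(1.9) = 1.33210
u2 = 1.90000 − 1.33210·(1.90000 − 1.80000) / (1.33210 − (-1.00240)) = 1.90000 − (0.13321)/(2.33450) = 1.84294
f(1.84294) = -0.05019
u3 = 1.84294 − (-0.05019)·(1.84294 − 1.90000) / (-0.05019 − 1.33210) = 1.84294 − (0.00286)/(-1.38229) = 1.84501
f(1.84501) = -0.00237
u4 = 1.84501 − (-0.00237)·(1.84501 − 1.84294) / (-0.00237 − (-0.05019)) = 1.84501 − (0.00000)/(0.04782) = 1.84511

1.845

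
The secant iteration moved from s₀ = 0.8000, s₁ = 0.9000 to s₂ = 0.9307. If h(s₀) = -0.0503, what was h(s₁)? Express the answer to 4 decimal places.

The secant line through (0.8000, -0.0503) and (0.9000, h(s₁)) crosses zero at s₂ = 0.9307.
So (0.8000, -0.0503), (0.9000, h(s₁)), (0.9307, 0) are collinear:
h(s₁) = -0.0503 · (0.9000 − 0.9307) / (0.8000 − 0.9307) = -0.0503 · (-0.030700)/(-0.130700) = -0.011815

-0.0118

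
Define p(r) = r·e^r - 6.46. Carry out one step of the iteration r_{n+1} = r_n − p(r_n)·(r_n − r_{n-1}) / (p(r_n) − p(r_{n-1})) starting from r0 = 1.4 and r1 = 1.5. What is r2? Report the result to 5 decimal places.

1.47488

p(1.4) = -0.7827200, p(1.5) = 0.2625336
r2 = 1.5000000 − 0.2625336·(1.5000000 − 1.4000000) / (0.2625336 − (-0.7827200)) = 1.5000000 − (0.0262534)/(1.0452537) = 1.4748833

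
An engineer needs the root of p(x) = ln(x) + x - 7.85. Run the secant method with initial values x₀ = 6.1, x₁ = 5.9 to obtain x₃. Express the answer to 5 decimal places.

p(6.1) = 0.0582888, p(5.9) = -0.1750476
x₂ = 5.9000000 − (-0.1750476)·(5.9000000 − 6.1000000) / (-0.1750476 − 0.0582888) = 5.9000000 − (0.0350095)/(-0.2333364) = 6.0500389
p(6.0500389) = 0.0001036
x₃ = 6.0500389 − 0.0001036·(6.0500389 − 5.9000000) / (0.0001036 − (-0.1750476)) = 6.0500389 − (0.0000155)/(0.1751512) = 6.0499502

6.04995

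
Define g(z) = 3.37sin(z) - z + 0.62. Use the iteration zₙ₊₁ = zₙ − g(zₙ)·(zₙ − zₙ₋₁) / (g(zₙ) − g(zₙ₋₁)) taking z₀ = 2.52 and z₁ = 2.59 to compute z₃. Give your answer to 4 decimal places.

2.5366

g(2.52) = 0.062454, g(2.59) = -0.203971
z₂ = 2.590000 − (-0.203971)·(2.590000 − 2.520000) / (-0.203971 − 0.062454) = 2.590000 − (-0.014278)/(-0.266425) = 2.536409
g(2.536409) = 0.000828
z₃ = 2.536409 − 0.000828·(2.536409 − 2.590000) / (0.000828 − (-0.203971)) = 2.536409 − (-0.000044)/(0.204798) = 2.536626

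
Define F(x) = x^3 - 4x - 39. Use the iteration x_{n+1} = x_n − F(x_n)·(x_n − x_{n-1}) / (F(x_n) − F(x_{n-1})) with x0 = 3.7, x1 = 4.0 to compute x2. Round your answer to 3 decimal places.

3.778

F(3.7) = -3.14700, F(4.0) = 9.00000
x2 = 4.00000 − 9.00000·(4.00000 − 3.70000) / (9.00000 − (-3.14700)) = 4.00000 − (2.70000)/(12.14700) = 3.77772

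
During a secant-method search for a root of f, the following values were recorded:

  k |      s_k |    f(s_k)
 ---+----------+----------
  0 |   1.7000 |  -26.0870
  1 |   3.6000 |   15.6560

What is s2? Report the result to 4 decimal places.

2.8874

s2 = 3.6000 − 15.6560·(3.6000 − 1.7000) / (15.6560 − (-26.0870))
   = 3.6000 − (29.746400)/(41.743000) = 2.887392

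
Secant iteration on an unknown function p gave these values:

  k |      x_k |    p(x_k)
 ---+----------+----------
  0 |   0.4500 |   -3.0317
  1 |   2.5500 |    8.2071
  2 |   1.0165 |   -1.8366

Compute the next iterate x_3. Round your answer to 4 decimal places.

x_3 = 1.0165 − (-1.8366)·(1.0165 − 2.5500) / (-1.8366 − 8.2071)
   = 1.0165 − (2.816426)/(-10.043700) = 1.296917

1.2969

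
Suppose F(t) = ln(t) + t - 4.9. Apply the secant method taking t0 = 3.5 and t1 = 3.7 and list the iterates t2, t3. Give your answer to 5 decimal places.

3.61522, 3.61493

F(3.5) = -0.1472370, F(3.7) = 0.1083328
t2 = 3.7000000 − 0.1083328·(3.7000000 − 3.5000000) / (0.1083328 − (-0.1472370)) = 3.7000000 − (0.0216666)/(0.2555699) = 3.6152225
F(3.6152225) = 0.0003759
t3 = 3.6152225 − 0.0003759·(3.6152225 − 3.7000000) / (0.0003759 − 0.1083328) = 3.6152225 − (-0.0000319)/(-0.1079569) = 3.6149273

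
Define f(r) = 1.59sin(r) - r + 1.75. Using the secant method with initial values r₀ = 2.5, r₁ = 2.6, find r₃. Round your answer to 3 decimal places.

f(2.5) = 0.20157, f(2.6) = -0.03035
r₂ = 2.60000 − (-0.03035)·(2.60000 − 2.50000) / (-0.03035 − 0.20157) = 2.60000 − (-0.00304)/(-0.23192) = 2.58691
f(2.58691) = 0.00049
r₃ = 2.58691 − 0.00049·(2.58691 − 2.60000) / (0.00049 − (-0.03035)) = 2.58691 − (-0.00001)/(0.03085) = 2.58712

2.587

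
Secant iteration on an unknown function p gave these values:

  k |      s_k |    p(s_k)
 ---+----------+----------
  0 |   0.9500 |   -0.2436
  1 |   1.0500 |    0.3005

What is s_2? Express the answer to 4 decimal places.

s_2 = 1.0500 − 0.3005·(1.0500 − 0.9500) / (0.3005 − (-0.2436))
   = 1.0500 − (0.030050)/(0.544100) = 0.994771

0.9948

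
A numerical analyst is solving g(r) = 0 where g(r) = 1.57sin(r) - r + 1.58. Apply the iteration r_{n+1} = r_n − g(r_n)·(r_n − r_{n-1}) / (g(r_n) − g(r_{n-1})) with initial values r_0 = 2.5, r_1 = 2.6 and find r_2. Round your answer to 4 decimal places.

2.5085

g(2.5) = 0.019601, g(2.6) = -0.210663
r_2 = 2.600000 − (-0.210663)·(2.600000 − 2.500000) / (-0.210663 − 0.019601) = 2.600000 − (-0.021066)/(-0.230264) = 2.508513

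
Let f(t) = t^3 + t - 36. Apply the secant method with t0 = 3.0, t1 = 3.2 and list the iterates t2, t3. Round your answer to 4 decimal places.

f(3.0) = -6.000000, f(3.2) = -0.032000
t2 = 3.200000 − (-0.032000)·(3.200000 − 3.000000) / (-0.032000 − (-6.000000)) = 3.200000 − (-0.006400)/(5.968000) = 3.201072
f(3.201072) = 0.002027
t3 = 3.201072 − 0.002027·(3.201072 − 3.200000) / (0.002027 − (-0.032000)) = 3.201072 − (0.000002)/(0.034027) = 3.201008

3.2011, 3.2010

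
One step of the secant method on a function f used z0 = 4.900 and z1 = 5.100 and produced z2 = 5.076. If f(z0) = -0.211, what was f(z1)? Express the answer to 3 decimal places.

0.029

The secant line through (4.900, -0.211) and (5.100, f(z1)) crosses zero at z2 = 5.076.
So (4.900, -0.211), (5.100, f(z1)), (5.076, 0) are collinear:
f(z1) = -0.211 · (5.100 − 5.076) / (4.900 − 5.076) = -0.211 · (0.02400)/(-0.17600) = 0.02877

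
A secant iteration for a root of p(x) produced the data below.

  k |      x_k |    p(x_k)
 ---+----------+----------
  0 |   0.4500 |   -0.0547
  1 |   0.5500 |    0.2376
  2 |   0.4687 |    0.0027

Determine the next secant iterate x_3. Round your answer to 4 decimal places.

x_3 = 0.4687 − 0.0027·(0.4687 − 0.5500) / (0.0027 − 0.2376)
   = 0.4687 − (-0.000220)/(-0.234900) = 0.467766

0.4678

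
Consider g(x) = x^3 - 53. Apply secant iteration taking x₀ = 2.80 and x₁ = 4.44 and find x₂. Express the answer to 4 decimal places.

3.5765

g(2.80) = -31.048000, g(4.44) = 34.528384
x₂ = 4.440000 − 34.528384·(4.440000 − 2.800000) / (34.528384 − (-31.048000)) = 4.440000 − (56.626550)/(65.576384) = 3.576480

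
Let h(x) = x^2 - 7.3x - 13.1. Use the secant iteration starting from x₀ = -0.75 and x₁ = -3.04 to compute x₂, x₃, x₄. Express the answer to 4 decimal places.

-1.3868, -1.4766, -1.4904

h(-0.75) = -7.062500, h(-3.04) = 18.333600
x₂ = -3.040000 − 18.333600·(-3.040000 − (-0.750000)) / (18.333600 − (-7.062500)) = -3.040000 − (-41.983944)/(25.396100) = -1.386835
h(-1.386835) = -1.052793
x₃ = -1.386835 − (-1.052793)·(-1.386835 − (-3.040000)) / (-1.052793 − 18.333600) = -1.386835 − (-1.740441)/(-19.386393) = -1.476611
h(-1.476611) = -0.140355
x₄ = -1.476611 − (-0.140355)·(-1.476611 − (-1.386835)) / (-0.140355 − (-1.052793)) = -1.476611 − (0.012601)/(0.912438) = -1.490421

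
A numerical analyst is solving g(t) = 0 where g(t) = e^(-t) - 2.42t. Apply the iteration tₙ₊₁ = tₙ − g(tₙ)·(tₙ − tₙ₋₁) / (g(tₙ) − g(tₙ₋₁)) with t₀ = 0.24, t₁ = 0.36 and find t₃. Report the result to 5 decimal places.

g(0.24) = 0.2058279, g(0.36) = -0.1735237
t₂ = 0.3600000 − (-0.1735237)·(0.3600000 − 0.2400000) / (-0.1735237 − 0.2058279) = 0.3600000 − (-0.0208228)/(-0.3793515) = 0.3051094
g(0.3051094) = -0.0013219
t₃ = 0.3051094 − (-0.0013219)·(0.3051094 − 0.3600000) / (-0.0013219 − (-0.1735237)) = 0.3051094 − (0.0000726)/(0.1722017) = 0.3046880

0.30469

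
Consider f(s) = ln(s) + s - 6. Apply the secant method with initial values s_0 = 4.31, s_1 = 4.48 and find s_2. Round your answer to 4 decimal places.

4.4966

f(4.31) = -0.229062, f(4.48) = -0.020377
s_2 = 4.480000 − (-0.020377)·(4.480000 − 4.310000) / (-0.020377 − (-0.229062)) = 4.480000 − (-0.003464)/(0.208685) = 4.496600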